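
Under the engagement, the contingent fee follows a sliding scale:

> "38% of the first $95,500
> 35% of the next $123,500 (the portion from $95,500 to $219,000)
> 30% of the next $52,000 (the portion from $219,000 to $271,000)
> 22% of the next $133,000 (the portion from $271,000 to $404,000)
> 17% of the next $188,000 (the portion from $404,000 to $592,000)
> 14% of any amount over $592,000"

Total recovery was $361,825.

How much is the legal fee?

First $95,500 at 38% = $36,290.00
Next $123,500 at 35% = $43,225.00
Next $52,000 at 30% = $15,600.00
Remaining $90,825 at 22% = $19,981.50
Fee: $36,290.00 + $43,225.00 + $15,600.00 + $19,981.50 = $115,096.50

$115,096.50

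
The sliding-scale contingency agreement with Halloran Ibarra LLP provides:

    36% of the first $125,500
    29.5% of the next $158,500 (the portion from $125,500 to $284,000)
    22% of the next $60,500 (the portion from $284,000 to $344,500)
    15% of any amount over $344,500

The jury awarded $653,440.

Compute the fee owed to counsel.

First $125,500 at 36% = $45,180.00
Next $158,500 at 29.5% = $46,757.50
Next $60,500 at 22% = $13,310.00
Remaining $308,940 at 15% = $46,341.00
Fee: $45,180.00 + $46,757.50 + $13,310.00 + $46,341.00 = $151,588.50

$151,588.50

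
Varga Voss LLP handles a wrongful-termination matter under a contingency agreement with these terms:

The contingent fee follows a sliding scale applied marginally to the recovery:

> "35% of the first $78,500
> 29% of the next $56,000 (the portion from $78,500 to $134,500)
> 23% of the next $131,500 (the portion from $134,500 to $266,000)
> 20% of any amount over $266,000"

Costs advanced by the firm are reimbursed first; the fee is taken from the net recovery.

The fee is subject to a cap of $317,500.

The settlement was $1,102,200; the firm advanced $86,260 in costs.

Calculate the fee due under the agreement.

$223,948.00

Fee base (net of costs): $1,102,200 − $86,260 = $1,015,940
First $78,500 at 35% = $27,475.00
Next $56,000 at 29% = $16,240.00
Next $131,500 at 23% = $30,245.00
Remaining $749,940 at 20% = $149,988.00
Fee: $27,475.00 + $16,240.00 + $30,245.00 + $149,988.00 = $223,948.00
$223,948.00 is under the $317,500 cap.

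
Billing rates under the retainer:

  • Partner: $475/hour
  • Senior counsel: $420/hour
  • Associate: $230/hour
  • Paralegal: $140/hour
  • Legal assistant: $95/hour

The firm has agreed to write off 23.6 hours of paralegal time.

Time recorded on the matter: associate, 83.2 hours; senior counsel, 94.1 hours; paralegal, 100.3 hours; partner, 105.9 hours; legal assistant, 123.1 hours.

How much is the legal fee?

Partner: 105.9 × $475 = $50,302.50
Senior counsel: 94.1 × $420 = $39,522.00
Associate: 83.2 × $230 = $19,136.00
Paralegal: 100.3 × $140 = $14,042.00
Legal assistant: 123.1 × $95 = $11,694.50
Subtotal: $134,697.00
Write-off: 23.6 × $140 = $3,304.00
Total: $134,697.00 − $3,304.00 = $131,393.00

$131,393.00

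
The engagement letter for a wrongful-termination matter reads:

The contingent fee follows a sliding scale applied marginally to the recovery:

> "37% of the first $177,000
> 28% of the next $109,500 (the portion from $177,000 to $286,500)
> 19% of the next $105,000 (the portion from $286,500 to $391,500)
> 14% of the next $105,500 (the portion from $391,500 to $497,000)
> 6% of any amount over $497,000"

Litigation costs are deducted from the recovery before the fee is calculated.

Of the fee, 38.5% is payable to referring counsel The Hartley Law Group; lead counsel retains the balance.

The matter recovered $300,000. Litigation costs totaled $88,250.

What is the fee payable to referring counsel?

$28,959.70

Fee base (net of costs): $300,000 − $88,250 = $211,750
First $177,000 at 37% = $65,490.00
Remaining $34,750 at 28% = $9,730.00
Fee: $65,490.00 + $9,730.00 = $75,220.00
Referral share: 38.5% of $75,220.00 = $28,959.70; lead counsel retains $75,220.00 − $28,959.70 = $46,260.30.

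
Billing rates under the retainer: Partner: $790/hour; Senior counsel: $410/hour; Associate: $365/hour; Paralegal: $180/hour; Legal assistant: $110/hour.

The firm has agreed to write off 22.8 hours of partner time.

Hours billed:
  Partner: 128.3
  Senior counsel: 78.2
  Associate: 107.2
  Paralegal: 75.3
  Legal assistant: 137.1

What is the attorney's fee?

$183,170.00

Partner: 128.3 × $790 = $101,357.00
Senior counsel: 78.2 × $410 = $32,062.00
Associate: 107.2 × $365 = $39,128.00
Paralegal: 75.3 × $180 = $13,554.00
Legal assistant: 137.1 × $110 = $15,081.00
Subtotal: $201,182.00
Write-off: 22.8 × $790 = $18,012.00
Total: $201,182.00 − $18,012.00 = $183,170.00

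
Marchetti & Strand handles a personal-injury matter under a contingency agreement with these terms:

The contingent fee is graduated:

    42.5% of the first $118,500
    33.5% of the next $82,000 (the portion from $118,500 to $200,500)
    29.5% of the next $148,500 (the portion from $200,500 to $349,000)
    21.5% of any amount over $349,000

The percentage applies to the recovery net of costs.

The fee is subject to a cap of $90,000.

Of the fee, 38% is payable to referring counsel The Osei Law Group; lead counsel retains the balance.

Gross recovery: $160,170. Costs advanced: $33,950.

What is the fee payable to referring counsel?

Fee base (net of costs): $160,170 − $33,950 = $126,220
First $118,500 at 42.5% = $50,362.50
Remaining $7,720 at 33.5% = $2,586.20
Fee: $50,362.50 + $2,586.20 = $52,948.70
$52,948.70 is under the $90,000 cap.
Referral share: 38% of $52,948.70 = $20,120.51; lead counsel retains $52,948.70 − $20,120.51 = $32,828.19.

$20,120.51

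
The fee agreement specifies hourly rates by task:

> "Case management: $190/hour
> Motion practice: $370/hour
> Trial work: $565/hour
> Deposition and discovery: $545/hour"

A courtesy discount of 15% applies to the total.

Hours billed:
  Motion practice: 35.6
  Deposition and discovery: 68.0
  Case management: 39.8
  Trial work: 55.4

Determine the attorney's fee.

$75,730.75

Case management: 39.8 × $190 = $7,562.00
Motion practice: 35.6 × $370 = $13,172.00
Trial work: 55.4 × $565 = $31,301.00
Deposition and discovery: 68.0 × $545 = $37,060.00
Subtotal: $89,095.00
Less 15% discount: −$13,364.25
Total: $89,095.00 − $13,364.25 = $75,730.75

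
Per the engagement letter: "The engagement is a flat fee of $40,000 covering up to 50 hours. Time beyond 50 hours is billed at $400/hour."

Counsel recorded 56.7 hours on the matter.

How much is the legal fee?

Flat fee: $40,000.00
Excess hours: 56.7 − 50 = 6.7
Overrun: 6.7 × $400 = $2,680.00
Total: $40,000.00 + $2,680.00 = $42,680.00

$42,680.00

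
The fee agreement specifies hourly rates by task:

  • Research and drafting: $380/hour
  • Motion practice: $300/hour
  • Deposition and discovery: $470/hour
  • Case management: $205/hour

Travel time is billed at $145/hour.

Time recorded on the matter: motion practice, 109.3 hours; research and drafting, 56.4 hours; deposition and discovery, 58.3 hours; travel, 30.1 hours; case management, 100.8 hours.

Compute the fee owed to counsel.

$106,651.50

Research and drafting: 56.4 × $380 = $21,432.00
Motion practice: 109.3 × $300 = $32,790.00
Deposition and discovery: 58.3 × $470 = $27,401.00
Case management: 100.8 × $205 = $20,664.00
Subtotal: $21,432.00 + $32,790.00 + $27,401.00 + $20,664.00 = $102,287.00
Travel: 30.1 × $145 = $4,364.50
Total: $102,287.00 + $4,364.50 = $106,651.50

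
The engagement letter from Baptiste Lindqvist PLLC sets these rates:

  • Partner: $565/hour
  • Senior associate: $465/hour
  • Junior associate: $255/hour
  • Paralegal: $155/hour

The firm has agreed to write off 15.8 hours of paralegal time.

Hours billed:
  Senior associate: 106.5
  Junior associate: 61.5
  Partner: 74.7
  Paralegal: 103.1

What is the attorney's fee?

$120,942.00

Partner: 74.7 × $565 = $42,205.50
Senior associate: 106.5 × $465 = $49,522.50
Junior associate: 61.5 × $255 = $15,682.50
Paralegal: 103.1 × $155 = $15,980.50
Subtotal: $123,391.00
Write-off: 15.8 × $155 = $2,449.00
Total: $123,391.00 − $2,449.00 = $120,942.00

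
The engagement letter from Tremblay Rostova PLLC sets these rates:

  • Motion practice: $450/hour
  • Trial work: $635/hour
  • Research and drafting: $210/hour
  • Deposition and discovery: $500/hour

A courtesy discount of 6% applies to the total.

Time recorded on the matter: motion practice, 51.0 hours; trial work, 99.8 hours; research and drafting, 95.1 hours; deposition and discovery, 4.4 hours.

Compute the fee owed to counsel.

Motion practice: 51.0 × $450 = $22,950.00
Trial work: 99.8 × $635 = $63,373.00
Research and drafting: 95.1 × $210 = $19,971.00
Deposition and discovery: 4.4 × $500 = $2,200.00
Subtotal: $108,494.00
Less 6% discount: −$6,509.64
Total: $108,494.00 − $6,509.64 = $101,984.36

$101,984.36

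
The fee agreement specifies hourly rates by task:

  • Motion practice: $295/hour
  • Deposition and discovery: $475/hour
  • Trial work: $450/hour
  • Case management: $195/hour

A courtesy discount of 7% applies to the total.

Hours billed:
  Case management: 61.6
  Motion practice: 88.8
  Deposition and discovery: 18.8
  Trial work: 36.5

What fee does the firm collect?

Motion practice: 88.8 × $295 = $26,196.00
Deposition and discovery: 18.8 × $475 = $8,930.00
Trial work: 36.5 × $450 = $16,425.00
Case management: 61.6 × $195 = $12,012.00
Subtotal: $63,563.00
Less 7% discount: −$4,449.41
Total: $63,563.00 − $4,449.41 = $59,113.59

$59,113.59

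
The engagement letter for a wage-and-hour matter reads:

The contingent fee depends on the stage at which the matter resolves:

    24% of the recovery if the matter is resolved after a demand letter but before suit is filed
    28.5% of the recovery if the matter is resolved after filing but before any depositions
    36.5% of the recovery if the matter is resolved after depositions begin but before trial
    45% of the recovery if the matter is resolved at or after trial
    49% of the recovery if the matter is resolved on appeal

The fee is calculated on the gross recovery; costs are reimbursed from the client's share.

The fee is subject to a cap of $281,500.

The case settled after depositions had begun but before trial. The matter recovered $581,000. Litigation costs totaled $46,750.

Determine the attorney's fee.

$212,065.00

Fee base is the gross recovery, $581,000; costs are reimbursed separately.
The matter settled after depositions had begun but before trial, so the 36.5% rate applies.
$581,000 × 36.5% = $212,065.00
$212,065.00 is under the $281,500 cap.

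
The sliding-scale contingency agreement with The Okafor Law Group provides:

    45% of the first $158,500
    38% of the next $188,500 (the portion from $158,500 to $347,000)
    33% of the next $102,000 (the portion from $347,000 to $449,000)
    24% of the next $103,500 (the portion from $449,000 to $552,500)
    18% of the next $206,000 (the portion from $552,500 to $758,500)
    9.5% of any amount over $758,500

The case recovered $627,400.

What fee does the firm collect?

$214,937.00

First $158,500 at 45% = $71,325.00
Next $188,500 at 38% = $71,630.00
Next $102,000 at 33% = $33,660.00
Next $103,500 at 24% = $24,840.00
Remaining $74,900 at 18% = $13,482.00
Fee: $71,325.00 + $71,630.00 + $33,660.00 + $24,840.00 + $13,482.00 = $214,937.00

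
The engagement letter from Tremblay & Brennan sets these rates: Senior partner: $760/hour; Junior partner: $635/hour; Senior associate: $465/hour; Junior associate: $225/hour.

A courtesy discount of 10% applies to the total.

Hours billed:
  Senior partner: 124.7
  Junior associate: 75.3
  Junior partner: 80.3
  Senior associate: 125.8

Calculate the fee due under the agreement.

Senior partner: 124.7 × $760 = $94,772.00
Junior partner: 80.3 × $635 = $50,990.50
Senior associate: 125.8 × $465 = $58,497.00
Junior associate: 75.3 × $225 = $16,942.50
Subtotal: $221,202.00
Less 10% discount: −$22,120.20
Total: $221,202.00 − $22,120.20 = $199,081.80

$199,081.80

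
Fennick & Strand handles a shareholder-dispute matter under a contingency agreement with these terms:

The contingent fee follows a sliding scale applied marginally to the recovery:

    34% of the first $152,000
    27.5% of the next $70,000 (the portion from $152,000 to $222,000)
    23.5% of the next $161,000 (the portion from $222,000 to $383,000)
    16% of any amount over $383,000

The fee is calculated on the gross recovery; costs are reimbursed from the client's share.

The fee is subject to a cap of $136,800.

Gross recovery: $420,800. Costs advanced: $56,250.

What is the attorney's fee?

$114,813.00

Fee base is the gross recovery, $420,800; costs are reimbursed separately.
First $152,000 at 34% = $51,680.00
Next $70,000 at 27.5% = $19,250.00
Next $161,000 at 23.5% = $37,835.00
Remaining $37,800 at 16% = $6,048.00
Fee: $51,680.00 + $19,250.00 + $37,835.00 + $6,048.00 = $114,813.00
$114,813.00 is under the $136,800 cap.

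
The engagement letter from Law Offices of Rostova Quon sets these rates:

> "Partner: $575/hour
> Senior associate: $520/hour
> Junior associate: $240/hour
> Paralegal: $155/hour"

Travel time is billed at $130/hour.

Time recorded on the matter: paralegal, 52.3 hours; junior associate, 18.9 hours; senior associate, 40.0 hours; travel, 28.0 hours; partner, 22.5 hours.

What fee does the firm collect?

Partner: 22.5 × $575 = $12,937.50
Senior associate: 40.0 × $520 = $20,800.00
Junior associate: 18.9 × $240 = $4,536.00
Paralegal: 52.3 × $155 = $8,106.50
Subtotal: $12,937.50 + $20,800.00 + $4,536.00 + $8,106.50 = $46,380.00
Travel: 28.0 × $130 = $3,640.00
Total: $46,380.00 + $3,640.00 = $50,020.00

$50,020.00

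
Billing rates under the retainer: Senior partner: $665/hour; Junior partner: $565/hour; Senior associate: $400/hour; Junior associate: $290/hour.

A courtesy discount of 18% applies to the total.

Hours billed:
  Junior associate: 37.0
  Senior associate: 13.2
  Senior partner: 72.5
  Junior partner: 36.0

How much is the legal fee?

Senior partner: 72.5 × $665 = $48,212.50
Junior partner: 36.0 × $565 = $20,340.00
Senior associate: 13.2 × $400 = $5,280.00
Junior associate: 37.0 × $290 = $10,730.00
Subtotal: $84,562.50
Less 18% discount: −$15,221.25
Total: $84,562.50 − $15,221.25 = $69,341.25

$69,341.25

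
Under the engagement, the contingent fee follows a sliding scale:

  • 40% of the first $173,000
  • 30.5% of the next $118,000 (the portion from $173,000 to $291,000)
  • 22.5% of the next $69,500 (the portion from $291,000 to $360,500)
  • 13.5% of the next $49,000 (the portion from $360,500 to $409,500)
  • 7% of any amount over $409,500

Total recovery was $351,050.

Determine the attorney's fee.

$118,701.25

First $173,000 at 40% = $69,200.00
Next $118,000 at 30.5% = $35,990.00
Remaining $60,050 at 22.5% = $13,511.25
Fee: $69,200.00 + $35,990.00 + $13,511.25 = $118,701.25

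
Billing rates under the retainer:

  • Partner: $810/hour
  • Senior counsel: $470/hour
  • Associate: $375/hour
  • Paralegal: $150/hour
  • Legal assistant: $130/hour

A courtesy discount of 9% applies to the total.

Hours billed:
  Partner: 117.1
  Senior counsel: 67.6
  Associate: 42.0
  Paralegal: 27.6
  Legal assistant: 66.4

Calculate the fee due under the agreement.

$141,181.95

Partner: 117.1 × $810 = $94,851.00
Senior counsel: 67.6 × $470 = $31,772.00
Associate: 42.0 × $375 = $15,750.00
Paralegal: 27.6 × $150 = $4,140.00
Legal assistant: 66.4 × $130 = $8,632.00
Subtotal: $155,145.00
Less 9% discount: −$13,963.05
Total: $155,145.00 − $13,963.05 = $141,181.95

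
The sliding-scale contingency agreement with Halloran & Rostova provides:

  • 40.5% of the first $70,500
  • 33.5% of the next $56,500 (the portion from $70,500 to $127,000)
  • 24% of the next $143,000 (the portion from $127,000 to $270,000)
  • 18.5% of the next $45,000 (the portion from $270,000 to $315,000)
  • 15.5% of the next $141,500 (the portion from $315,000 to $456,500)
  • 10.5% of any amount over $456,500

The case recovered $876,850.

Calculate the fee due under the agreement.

$156,194.25

First $70,500 at 40.5% = $28,552.50
Next $56,500 at 33.5% = $18,927.50
Next $143,000 at 24% = $34,320.00
Next $45,000 at 18.5% = $8,325.00
Next $141,500 at 15.5% = $21,932.50
Remaining $420,350 at 10.5% = $44,136.75
Fee: $28,552.50 + $18,927.50 + $34,320.00 + $8,325.00 + $21,932.50 + $44,136.75 = $156,194.25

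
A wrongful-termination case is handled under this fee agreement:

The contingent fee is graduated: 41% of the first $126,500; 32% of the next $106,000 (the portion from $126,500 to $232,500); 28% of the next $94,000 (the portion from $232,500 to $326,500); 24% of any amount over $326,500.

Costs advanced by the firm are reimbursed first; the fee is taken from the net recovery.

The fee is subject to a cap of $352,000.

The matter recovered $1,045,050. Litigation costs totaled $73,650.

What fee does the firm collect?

Fee base (net of costs): $1,045,050 − $73,650 = $971,400
First $126,500 at 41% = $51,865.00
Next $106,000 at 32% = $33,920.00
Next $94,000 at 28% = $26,320.00
Remaining $644,900 at 24% = $154,776.00
Fee: $51,865.00 + $33,920.00 + $26,320.00 + $154,776.00 = $266,881.00
$266,881.00 is under the $352,000 cap.

$266,881.00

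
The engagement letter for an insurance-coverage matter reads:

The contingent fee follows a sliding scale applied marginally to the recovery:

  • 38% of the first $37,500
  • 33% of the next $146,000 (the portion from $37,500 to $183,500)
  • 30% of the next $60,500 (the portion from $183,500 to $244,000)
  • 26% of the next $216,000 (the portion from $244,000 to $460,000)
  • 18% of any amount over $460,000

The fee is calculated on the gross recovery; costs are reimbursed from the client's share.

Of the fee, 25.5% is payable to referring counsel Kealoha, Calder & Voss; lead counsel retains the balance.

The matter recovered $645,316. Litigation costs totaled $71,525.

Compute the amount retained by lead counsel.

Fee base is the gross recovery, $645,316; costs are reimbursed separately.
First $37,500 at 38% = $14,250.00
Next $146,000 at 33% = $48,180.00
Next $60,500 at 30% = $18,150.00
Next $216,000 at 26% = $56,160.00
Remaining $185,316 at 18% = $33,356.88
Fee: $14,250.00 + $48,180.00 + $18,150.00 + $56,160.00 + $33,356.88 = $170,096.88
Referral share: 25.5% of $170,096.88 = $43,374.70; lead counsel retains $170,096.88 − $43,374.70 = $126,722.18.

$126,722.18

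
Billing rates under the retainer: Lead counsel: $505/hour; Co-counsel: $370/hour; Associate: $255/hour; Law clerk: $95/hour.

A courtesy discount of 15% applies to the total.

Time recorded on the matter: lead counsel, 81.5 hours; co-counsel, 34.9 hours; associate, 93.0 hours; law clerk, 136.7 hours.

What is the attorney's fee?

Lead counsel: 81.5 × $505 = $41,157.50
Co-counsel: 34.9 × $370 = $12,913.00
Associate: 93.0 × $255 = $23,715.00
Law clerk: 136.7 × $95 = $12,986.50
Subtotal: $90,772.00
Less 15% discount: −$13,615.80
Total: $90,772.00 − $13,615.80 = $77,156.20

$77,156.20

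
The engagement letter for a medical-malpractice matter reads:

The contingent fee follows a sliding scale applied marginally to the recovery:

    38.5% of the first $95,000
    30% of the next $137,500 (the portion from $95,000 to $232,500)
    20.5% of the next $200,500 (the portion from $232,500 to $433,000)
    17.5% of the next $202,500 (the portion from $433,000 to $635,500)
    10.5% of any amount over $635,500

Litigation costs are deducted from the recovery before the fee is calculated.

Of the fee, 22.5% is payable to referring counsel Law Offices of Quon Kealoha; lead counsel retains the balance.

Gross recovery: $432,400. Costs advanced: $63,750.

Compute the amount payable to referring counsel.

$23,790.54

Fee base (net of costs): $432,400 − $63,750 = $368,650
First $95,000 at 38.5% = $36,575.00
Next $137,500 at 30% = $41,250.00
Remaining $136,150 at 20.5% = $27,910.75
Fee: $36,575.00 + $41,250.00 + $27,910.75 = $105,735.75
Referral share: 22.5% of $105,735.75 = $23,790.54; lead counsel retains $105,735.75 − $23,790.54 = $81,945.21.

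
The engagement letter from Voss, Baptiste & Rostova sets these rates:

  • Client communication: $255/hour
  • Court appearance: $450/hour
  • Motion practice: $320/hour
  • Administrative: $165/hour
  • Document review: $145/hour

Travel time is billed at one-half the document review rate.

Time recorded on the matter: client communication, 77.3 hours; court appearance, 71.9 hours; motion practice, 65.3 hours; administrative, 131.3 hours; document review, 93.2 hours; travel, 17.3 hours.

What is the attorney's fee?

$109,395.25

Client communication: 77.3 × $255 = $19,711.50
Court appearance: 71.9 × $450 = $32,355.00
Motion practice: 65.3 × $320 = $20,896.00
Administrative: 131.3 × $165 = $21,664.50
Document review: 93.2 × $145 = $13,514.00
Subtotal: $19,711.50 + $32,355.00 + $20,896.00 + $21,664.50 + $13,514.00 = $108,141.00
Travel: 17.3 × ($145 ÷ 2) = 17.3 × $72.50 = $1,254.25
Total: $108,141.00 + $1,254.25 = $109,395.25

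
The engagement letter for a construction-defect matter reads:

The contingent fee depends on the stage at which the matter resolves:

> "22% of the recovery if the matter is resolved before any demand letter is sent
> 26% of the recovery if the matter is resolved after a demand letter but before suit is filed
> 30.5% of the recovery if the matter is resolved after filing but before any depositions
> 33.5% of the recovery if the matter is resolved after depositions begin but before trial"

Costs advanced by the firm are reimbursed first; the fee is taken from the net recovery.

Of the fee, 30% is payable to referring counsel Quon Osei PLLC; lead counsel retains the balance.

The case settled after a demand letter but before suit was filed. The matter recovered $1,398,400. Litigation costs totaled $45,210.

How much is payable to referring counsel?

$105,548.82

Fee base (net of costs): $1,398,400 − $45,210 = $1,353,190
The matter settled after a demand letter but before suit was filed, so the 26% rate applies.
$1,353,190 × 26% = $351,829.40
Referral share: 30% of $351,829.40 = $105,548.82; lead counsel retains $351,829.40 − $105,548.82 = $246,280.58.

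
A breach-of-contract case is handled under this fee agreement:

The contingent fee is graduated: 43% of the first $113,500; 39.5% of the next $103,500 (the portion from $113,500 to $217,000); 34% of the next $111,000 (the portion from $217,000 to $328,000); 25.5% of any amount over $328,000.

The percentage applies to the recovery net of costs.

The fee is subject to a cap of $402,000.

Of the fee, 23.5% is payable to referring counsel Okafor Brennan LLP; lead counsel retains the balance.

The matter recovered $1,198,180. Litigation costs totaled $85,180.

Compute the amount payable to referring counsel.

$76,986.59

Fee base (net of costs): $1,198,180 − $85,180 = $1,113,000
First $113,500 at 43% = $48,805.00
Next $103,500 at 39.5% = $40,882.50
Next $111,000 at 34% = $37,740.00
Remaining $785,000 at 25.5% = $200,175.00
Fee: $48,805.00 + $40,882.50 + $37,740.00 + $200,175.00 = $327,602.50
$327,602.50 is under the $402,000 cap.
Referral share: 23.5% of $327,602.50 = $76,986.59; lead counsel retains $327,602.50 − $76,986.59 = $250,615.91.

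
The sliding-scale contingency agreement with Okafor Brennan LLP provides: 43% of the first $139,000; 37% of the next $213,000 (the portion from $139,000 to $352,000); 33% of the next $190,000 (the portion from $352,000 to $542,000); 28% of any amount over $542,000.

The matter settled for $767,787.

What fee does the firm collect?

$264,500.36

First $139,000 at 43% = $59,770.00
Next $213,000 at 37% = $78,810.00
Next $190,000 at 33% = $62,700.00
Remaining $225,787 at 28% = $63,220.36
Fee: $59,770.00 + $78,810.00 + $62,700.00 + $63,220.36 = $264,500.36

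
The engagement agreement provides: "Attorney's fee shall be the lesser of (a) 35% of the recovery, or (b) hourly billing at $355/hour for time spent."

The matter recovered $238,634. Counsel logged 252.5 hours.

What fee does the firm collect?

(a) 35% of $238,634 = $83,521.90
(b) 252.5 × $355 = $89,637.50
The lesser is (a): $83,521.90.

$83,521.90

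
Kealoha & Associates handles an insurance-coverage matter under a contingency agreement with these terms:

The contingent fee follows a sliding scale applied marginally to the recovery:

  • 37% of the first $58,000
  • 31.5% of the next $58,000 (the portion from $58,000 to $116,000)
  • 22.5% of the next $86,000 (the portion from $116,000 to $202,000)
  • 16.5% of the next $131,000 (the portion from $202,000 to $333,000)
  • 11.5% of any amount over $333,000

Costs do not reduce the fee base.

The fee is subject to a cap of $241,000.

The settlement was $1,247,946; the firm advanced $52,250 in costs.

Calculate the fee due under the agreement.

Fee base is the gross recovery, $1,247,946; costs are reimbursed separately.
First $58,000 at 37% = $21,460.00
Next $58,000 at 31.5% = $18,270.00
Next $86,000 at 22.5% = $19,350.00
Next $131,000 at 16.5% = $21,615.00
Remaining $914,946 at 11.5% = $105,218.79
Fee: $21,460.00 + $18,270.00 + $19,350.00 + $21,615.00 + $105,218.79 = $185,913.79
$185,913.79 is under the $241,000 cap.

$185,913.79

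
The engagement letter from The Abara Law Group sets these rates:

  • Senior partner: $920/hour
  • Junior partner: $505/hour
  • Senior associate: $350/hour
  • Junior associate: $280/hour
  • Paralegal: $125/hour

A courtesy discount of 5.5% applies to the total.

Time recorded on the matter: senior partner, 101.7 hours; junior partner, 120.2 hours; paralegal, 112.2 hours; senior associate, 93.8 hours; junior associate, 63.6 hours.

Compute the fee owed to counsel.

Senior partner: 101.7 × $920 = $93,564.00
Junior partner: 120.2 × $505 = $60,701.00
Senior associate: 93.8 × $350 = $32,830.00
Junior associate: 63.6 × $280 = $17,808.00
Paralegal: 112.2 × $125 = $14,025.00
Subtotal: $218,928.00
Less 5.5% discount: −$12,041.04
Total: $218,928.00 − $12,041.04 = $206,886.96

$206,886.96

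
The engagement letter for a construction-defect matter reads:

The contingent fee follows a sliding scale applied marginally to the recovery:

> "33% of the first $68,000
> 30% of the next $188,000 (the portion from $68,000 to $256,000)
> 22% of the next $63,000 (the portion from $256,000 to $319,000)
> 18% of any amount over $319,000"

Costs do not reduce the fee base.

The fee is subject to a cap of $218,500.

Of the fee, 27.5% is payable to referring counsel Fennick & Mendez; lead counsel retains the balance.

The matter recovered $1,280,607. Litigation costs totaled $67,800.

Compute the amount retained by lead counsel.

Fee base is the gross recovery, $1,280,607; costs are reimbursed separately.
First $68,000 at 33% = $22,440.00
Next $188,000 at 30% = $56,400.00
Next $63,000 at 22% = $13,860.00
Remaining $961,607 at 18% = $173,089.26
Fee: $22,440.00 + $56,400.00 + $13,860.00 + $173,089.26 = $265,789.26
$265,789.26 exceeds the $218,500 cap, so the fee is capped at $218,500.00.
Referral share: 27.5% of $218,500.00 = $60,087.50; lead counsel retains $218,500.00 − $60,087.50 = $158,412.50.

$158,412.50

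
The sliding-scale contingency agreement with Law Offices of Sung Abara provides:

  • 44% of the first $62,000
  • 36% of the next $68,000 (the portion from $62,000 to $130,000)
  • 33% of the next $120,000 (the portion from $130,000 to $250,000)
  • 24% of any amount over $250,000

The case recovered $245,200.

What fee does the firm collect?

$89,776.00

First $62,000 at 44% = $27,280.00
Next $68,000 at 36% = $24,480.00
Remaining $115,200 at 33% = $38,016.00
Fee: $27,280.00 + $24,480.00 + $38,016.00 = $89,776.00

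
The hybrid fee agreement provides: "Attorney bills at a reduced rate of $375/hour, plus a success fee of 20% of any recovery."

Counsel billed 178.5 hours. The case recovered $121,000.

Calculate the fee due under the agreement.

$91,137.50

Hourly: 178.5 × $375 = $66,937.50
Success fee: 20% of $121,000 = $24,200.00
Total: $66,937.50 + $24,200.00 = $91,137.50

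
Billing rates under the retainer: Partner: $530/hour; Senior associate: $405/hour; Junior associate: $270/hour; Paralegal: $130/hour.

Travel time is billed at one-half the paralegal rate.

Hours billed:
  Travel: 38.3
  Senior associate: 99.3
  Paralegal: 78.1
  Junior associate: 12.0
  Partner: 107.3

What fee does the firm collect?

$112,968.00

Partner: 107.3 × $530 = $56,869.00
Senior associate: 99.3 × $405 = $40,216.50
Junior associate: 12.0 × $270 = $3,240.00
Paralegal: 78.1 × $130 = $10,153.00
Subtotal: $56,869.00 + $40,216.50 + $3,240.00 + $10,153.00 = $110,478.50
Travel: 38.3 × ($130 ÷ 2) = 38.3 × $65.00 = $2,489.50
Total: $110,478.50 + $2,489.50 = $112,968.00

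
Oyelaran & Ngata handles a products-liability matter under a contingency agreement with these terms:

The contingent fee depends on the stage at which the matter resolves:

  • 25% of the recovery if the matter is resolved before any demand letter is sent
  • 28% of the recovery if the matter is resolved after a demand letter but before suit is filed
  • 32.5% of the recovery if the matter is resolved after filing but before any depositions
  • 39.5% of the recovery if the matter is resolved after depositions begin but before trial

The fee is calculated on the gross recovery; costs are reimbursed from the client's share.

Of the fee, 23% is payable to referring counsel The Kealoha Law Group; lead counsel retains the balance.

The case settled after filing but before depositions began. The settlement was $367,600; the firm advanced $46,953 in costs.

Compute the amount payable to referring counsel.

Fee base is the gross recovery, $367,600; costs are reimbursed separately.
The matter settled after filing but before depositions began, so the 32.5% rate applies.
$367,600 × 32.5% = $119,470.00
Referral share: 23% of $119,470.00 = $27,478.10; lead counsel retains $119,470.00 − $27,478.10 = $91,991.90.

$27,478.10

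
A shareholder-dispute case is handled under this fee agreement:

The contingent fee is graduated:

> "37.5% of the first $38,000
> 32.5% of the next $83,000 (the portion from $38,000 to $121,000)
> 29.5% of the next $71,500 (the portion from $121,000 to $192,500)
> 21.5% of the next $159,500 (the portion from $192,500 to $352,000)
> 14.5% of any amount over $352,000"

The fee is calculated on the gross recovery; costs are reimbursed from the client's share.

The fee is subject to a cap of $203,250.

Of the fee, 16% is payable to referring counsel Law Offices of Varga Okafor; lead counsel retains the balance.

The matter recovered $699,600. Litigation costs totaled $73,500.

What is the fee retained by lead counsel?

$123,490.08

Fee base is the gross recovery, $699,600; costs are reimbursed separately.
First $38,000 at 37.5% = $14,250.00
Next $83,000 at 32.5% = $26,975.00
Next $71,500 at 29.5% = $21,092.50
Next $159,500 at 21.5% = $34,292.50
Remaining $347,600 at 14.5% = $50,402.00
Fee: $14,250.00 + $26,975.00 + $21,092.50 + $34,292.50 + $50,402.00 = $147,012.00
$147,012.00 is under the $203,250 cap.
Referral share: 16% of $147,012.00 = $23,521.92; lead counsel retains $147,012.00 − $23,521.92 = $123,490.08.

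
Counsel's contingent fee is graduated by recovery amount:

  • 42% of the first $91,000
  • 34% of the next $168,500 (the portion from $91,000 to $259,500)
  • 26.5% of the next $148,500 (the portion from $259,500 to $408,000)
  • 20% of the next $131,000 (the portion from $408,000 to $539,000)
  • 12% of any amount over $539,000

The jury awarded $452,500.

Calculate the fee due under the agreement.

First $91,000 at 42% = $38,220.00
Next $168,500 at 34% = $57,290.00
Next $148,500 at 26.5% = $39,352.50
Remaining $44,500 at 20% = $8,900.00
Fee: $38,220.00 + $57,290.00 + $39,352.50 + $8,900.00 = $143,762.50

$143,762.50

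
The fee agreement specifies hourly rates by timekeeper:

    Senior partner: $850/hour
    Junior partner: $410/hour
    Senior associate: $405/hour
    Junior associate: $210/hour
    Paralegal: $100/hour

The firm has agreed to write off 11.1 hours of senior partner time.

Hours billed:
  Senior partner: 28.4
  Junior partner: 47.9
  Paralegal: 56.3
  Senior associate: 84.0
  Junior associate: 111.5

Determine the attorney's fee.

$97,409.00

Senior partner: 28.4 × $850 = $24,140.00
Junior partner: 47.9 × $410 = $19,639.00
Senior associate: 84.0 × $405 = $34,020.00
Junior associate: 111.5 × $210 = $23,415.00
Paralegal: 56.3 × $100 = $5,630.00
Subtotal: $106,844.00
Write-off: 11.1 × $850 = $9,435.00
Total: $106,844.00 − $9,435.00 = $97,409.00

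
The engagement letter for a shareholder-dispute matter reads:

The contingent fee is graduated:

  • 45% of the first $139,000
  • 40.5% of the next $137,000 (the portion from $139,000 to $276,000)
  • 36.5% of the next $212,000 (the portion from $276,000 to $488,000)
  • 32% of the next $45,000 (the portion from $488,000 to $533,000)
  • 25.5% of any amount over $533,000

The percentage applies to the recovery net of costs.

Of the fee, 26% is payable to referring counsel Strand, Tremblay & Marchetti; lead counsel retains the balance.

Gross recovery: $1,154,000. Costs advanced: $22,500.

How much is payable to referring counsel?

$94,232.45

Fee base (net of costs): $1,154,000 − $22,500 = $1,131,500
First $139,000 at 45% = $62,550.00
Next $137,000 at 40.5% = $55,485.00
Next $212,000 at 36.5% = $77,380.00
Next $45,000 at 32% = $14,400.00
Remaining $598,500 at 25.5% = $152,617.50
Fee: $62,550.00 + $55,485.00 + $77,380.00 + $14,400.00 + $152,617.50 = $362,432.50
Referral share: 26% of $362,432.50 = $94,232.45; lead counsel retains $362,432.50 − $94,232.45 = $268,200.05.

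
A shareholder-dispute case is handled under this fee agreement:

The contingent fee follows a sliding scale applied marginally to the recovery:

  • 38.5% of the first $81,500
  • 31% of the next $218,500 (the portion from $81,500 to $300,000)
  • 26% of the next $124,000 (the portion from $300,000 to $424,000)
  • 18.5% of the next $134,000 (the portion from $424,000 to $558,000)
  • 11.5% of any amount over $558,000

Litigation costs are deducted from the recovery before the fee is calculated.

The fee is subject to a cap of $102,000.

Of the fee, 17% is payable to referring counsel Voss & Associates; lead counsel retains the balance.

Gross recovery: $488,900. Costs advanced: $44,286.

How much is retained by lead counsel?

Fee base (net of costs): $488,900 − $44,286 = $444,614
First $81,500 at 38.5% = $31,377.50
Next $218,500 at 31% = $67,735.00
Next $124,000 at 26% = $32,240.00
Remaining $20,614 at 18.5% = $3,813.59
Fee: $31,377.50 + $67,735.00 + $32,240.00 + $3,813.59 = $135,166.09
$135,166.09 exceeds the $102,000 cap, so the fee is capped at $102,000.00.
Referral share: 17% of $102,000.00 = $17,340.00; lead counsel retains $102,000.00 − $17,340.00 = $84,660.00.

$84,660.00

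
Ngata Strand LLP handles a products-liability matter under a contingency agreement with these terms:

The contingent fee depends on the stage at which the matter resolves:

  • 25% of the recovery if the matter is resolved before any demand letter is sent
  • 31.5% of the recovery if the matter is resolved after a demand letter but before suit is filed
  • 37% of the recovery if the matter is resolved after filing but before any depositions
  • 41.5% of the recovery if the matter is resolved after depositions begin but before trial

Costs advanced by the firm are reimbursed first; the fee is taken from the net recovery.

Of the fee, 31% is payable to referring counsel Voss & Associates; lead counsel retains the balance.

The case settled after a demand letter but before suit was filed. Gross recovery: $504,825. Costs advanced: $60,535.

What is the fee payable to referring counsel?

Fee base (net of costs): $504,825 − $60,535 = $444,290
The matter settled after a demand letter but before suit was filed, so the 31.5% rate applies.
$444,290 × 31.5% = $139,951.35
Referral share: 31% of $139,951.35 = $43,384.92; lead counsel retains $139,951.35 − $43,384.92 = $96,566.43.

$43,384.92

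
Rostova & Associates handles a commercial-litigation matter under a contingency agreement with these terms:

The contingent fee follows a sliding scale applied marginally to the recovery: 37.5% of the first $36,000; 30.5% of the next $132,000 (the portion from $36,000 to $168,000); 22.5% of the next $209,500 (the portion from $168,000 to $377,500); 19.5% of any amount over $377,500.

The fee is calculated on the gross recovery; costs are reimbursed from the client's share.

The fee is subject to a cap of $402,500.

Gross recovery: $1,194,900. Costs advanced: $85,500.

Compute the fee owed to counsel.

Fee base is the gross recovery, $1,194,900; costs are reimbursed separately.
First $36,000 at 37.5% = $13,500.00
Next $132,000 at 30.5% = $40,260.00
Next $209,500 at 22.5% = $47,137.50
Remaining $817,400 at 19.5% = $159,393.00
Fee: $13,500.00 + $40,260.00 + $47,137.50 + $159,393.00 = $260,290.50
$260,290.50 is under the $402,500 cap.

$260,290.50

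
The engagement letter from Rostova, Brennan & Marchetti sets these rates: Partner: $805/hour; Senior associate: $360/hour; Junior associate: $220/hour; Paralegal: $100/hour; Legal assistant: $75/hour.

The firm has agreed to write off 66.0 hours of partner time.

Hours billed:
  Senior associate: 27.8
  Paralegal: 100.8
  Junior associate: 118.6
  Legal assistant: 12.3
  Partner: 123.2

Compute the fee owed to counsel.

$93,148.50

Partner: 123.2 × $805 = $99,176.00
Senior associate: 27.8 × $360 = $10,008.00
Junior associate: 118.6 × $220 = $26,092.00
Paralegal: 100.8 × $100 = $10,080.00
Legal assistant: 12.3 × $75 = $922.50
Subtotal: $146,278.50
Write-off: 66.0 × $805 = $53,130.00
Total: $146,278.50 − $53,130.00 = $93,148.50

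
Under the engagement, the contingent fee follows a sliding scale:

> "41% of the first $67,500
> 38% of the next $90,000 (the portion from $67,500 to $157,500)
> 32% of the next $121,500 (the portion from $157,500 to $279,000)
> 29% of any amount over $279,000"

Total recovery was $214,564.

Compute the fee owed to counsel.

$80,135.48

First $67,500 at 41% = $27,675.00
Next $90,000 at 38% = $34,200.00
Remaining $57,064 at 32% = $18,260.48
Fee: $27,675.00 + $34,200.00 + $18,260.48 = $80,135.48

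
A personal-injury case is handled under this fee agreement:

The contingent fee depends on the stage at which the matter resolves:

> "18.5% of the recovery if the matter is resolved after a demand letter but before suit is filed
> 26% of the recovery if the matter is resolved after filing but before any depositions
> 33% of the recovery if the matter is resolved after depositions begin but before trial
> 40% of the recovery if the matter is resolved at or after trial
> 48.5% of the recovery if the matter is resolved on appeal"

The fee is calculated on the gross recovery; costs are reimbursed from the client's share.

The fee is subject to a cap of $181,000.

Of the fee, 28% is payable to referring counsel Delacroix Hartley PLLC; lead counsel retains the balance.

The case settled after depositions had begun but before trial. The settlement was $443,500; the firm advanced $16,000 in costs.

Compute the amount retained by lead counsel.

$105,375.60

Fee base is the gross recovery, $443,500; costs are reimbursed separately.
The matter settled after depositions had begun but before trial, so the 33% rate applies.
$443,500 × 33% = $146,355.00
$146,355.00 is under the $181,000 cap.
Referral share: 28% of $146,355.00 = $40,979.40; lead counsel retains $146,355.00 − $40,979.40 = $105,375.60.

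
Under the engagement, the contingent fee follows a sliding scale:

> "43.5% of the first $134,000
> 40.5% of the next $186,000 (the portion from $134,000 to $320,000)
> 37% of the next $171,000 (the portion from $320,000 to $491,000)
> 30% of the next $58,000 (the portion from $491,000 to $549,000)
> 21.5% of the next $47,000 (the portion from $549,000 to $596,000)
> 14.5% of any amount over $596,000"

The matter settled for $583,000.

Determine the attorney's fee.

First $134,000 at 43.5% = $58,290.00
Next $186,000 at 40.5% = $75,330.00
Next $171,000 at 37% = $63,270.00
Next $58,000 at 30% = $17,400.00
Remaining $34,000 at 21.5% = $7,310.00
Fee: $58,290.00 + $75,330.00 + $63,270.00 + $17,400.00 + $7,310.00 = $221,600.00

$221,600.00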